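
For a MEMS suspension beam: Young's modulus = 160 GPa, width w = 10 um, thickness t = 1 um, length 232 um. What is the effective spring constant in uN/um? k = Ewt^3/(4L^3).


Step 1: Convert E to consistent units (1 GPa = 1000 uN/um^2).
E = 160 GPa = 160000 uN/um^2
Step 2: Compute t^3 = 1^3 = 1
Step 3: Compute L^3 = 232^3 = 12487168
Step 4: k = 160000 * 10 * 1 / (4 * 12487168)
k = 0.032 uN/um


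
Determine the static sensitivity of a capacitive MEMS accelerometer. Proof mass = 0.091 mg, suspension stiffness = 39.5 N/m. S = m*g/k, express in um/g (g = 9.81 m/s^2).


Step 1: Convert mass: m = 0.091 mg = 9.10e-08 kg
Step 2: S = m * g / k = 9.10e-08 * 9.81 / 39.5
Step 3: S = 2.26e-08 m/g
Step 4: Convert to um/g: S = 0.023 um/g


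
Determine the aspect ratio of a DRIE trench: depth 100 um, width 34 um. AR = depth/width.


Step 1: AR = depth / width
Step 2: AR = 100 / 34
AR = 2.9


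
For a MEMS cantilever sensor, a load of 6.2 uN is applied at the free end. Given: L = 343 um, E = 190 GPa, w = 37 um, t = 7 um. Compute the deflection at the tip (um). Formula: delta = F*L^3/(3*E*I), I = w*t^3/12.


Step 1: Calculate the second moment of area.
I = w * t^3 / 12 = 37 * 7^3 / 12 = 1057.5833 um^4
Step 2: Convert E to consistent units (1 GPa = 1000 uN/um^2).
E = 190 GPa = 190000 uN/um^2
Step 3: Calculate tip deflection.
delta = F * L^3 / (3 * E * I)
delta = 6.2 * 343^3 / (3 * 190000 * 1057.5833)
delta = 0.415 um


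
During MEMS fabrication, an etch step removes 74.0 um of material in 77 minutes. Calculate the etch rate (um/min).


Step 1: Etch rate = depth / time
Step 2: rate = 74.0 / 77
rate = 0.961 um/min


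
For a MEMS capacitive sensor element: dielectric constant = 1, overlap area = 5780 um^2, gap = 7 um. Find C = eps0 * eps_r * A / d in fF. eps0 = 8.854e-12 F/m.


Step 1: Convert area to m^2: A = 5780e-12 m^2
Step 2: Convert gap to m: d = 7e-6 m
Step 3: C = eps0 * eps_r * A / d
C = 8.854e-12 * 1 * 5780e-12 / 7e-6
Step 4: Convert to fF (multiply by 1e15).
C = 7.31 fF


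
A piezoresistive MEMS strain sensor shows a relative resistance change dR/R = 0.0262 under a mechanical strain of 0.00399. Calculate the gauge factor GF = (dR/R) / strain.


Step 1: Identify values.
dR/R = 0.0262, strain = 0.00399
Step 2: GF = (dR/R) / strain = 0.0262 / 0.00399
GF = 6.6


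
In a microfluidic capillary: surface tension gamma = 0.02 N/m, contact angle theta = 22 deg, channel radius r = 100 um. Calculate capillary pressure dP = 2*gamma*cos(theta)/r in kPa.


Step 1: cos(22 deg) = 0.9272
Step 2: Convert r to m: r = 100e-6 m
Step 3: dP = 2 * 0.02 * 0.9272 / 100e-6 = 370.9 Pa
Step 4: Convert Pa to kPa (divide by 1000).
dP = 0.37 kPa


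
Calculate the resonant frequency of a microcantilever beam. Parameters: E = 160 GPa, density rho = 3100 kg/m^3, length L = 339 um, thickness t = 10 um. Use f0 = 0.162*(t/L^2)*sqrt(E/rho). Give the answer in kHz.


Step 1: Convert units to SI.
t_SI = 10e-6 m, L_SI = 339e-6 m
Step 2: Calculate sqrt(E/rho).
sqrt(160e9 / 3100) = 7184.21 m/s
Step 3: Compute f0.
f0 = 0.162 * 10e-6 / (339e-6)^2 * 7184.21 = 101273.2 Hz = 101.27 kHz


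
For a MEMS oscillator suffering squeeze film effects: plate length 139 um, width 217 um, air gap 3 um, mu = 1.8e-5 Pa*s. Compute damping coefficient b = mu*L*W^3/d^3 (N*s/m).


Step 1: Convert to SI.
L = 139e-6 m, W = 217e-6 m, d = 3e-6 m
Step 2: W^3 = (217e-6)^3 = 1.02e-11 m^3
Step 3: d^3 = (3e-6)^3 = 2.70e-17 m^3
Step 4: b = 1.8e-5 * 139e-6 * 1.02e-11 / 2.70e-17
b = 9.47e-04 N*s/m


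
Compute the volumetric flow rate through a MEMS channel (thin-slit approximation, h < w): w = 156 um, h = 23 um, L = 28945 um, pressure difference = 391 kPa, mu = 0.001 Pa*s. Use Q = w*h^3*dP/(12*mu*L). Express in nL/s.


Step 1: Convert all dimensions to SI (meters).
w = 156e-6 m, h = 23e-6 m, L = 28945e-6 m, dP = 391e3 Pa
Step 2: Q = w * h^3 * dP / (12 * mu * L)
Q = 156e-6 * (23e-6)^3 * 391e3 / (12 * 0.001 * 28945e-6) = 2.13663365e-09 m^3/s
Step 3: Convert Q from m^3/s to nL/s (1 m^3 = 1e12 nL, so multiply by 1e12).
Q = 2136.634 nL/s


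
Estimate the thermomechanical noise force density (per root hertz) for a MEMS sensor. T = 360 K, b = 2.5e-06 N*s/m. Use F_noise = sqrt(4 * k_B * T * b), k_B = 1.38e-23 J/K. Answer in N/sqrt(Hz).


Step 1: Compute 4 * k_B * T * b
= 4 * 1.38e-23 * 360 * 2.5e-06
= 4.9680e-26 N^2/Hz
Step 2: F_noise = sqrt(4.9680e-26)
F_noise = 2.23e-13 N/sqrt(Hz)


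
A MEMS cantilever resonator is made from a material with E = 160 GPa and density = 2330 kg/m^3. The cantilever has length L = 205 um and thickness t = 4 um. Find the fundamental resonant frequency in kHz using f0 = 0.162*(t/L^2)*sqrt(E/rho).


Step 1: Convert units to SI.
t_SI = 4e-6 m, L_SI = 205e-6 m
Step 2: Calculate sqrt(E/rho).
sqrt(160e9 / 2330) = 8286.71 m/s
Step 3: Compute f0.
f0 = 0.162 * 4e-6 / (205e-6)^2 * 8286.71 = 127776.0 Hz = 127.78 kHz


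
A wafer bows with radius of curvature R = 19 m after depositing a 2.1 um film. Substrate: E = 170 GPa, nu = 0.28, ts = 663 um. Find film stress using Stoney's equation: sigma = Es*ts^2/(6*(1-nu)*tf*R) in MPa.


Step 1: Compute numerator: Es * ts^2 = 170 * 663^2 = 74726730 (GPa*um^2)
Step 2: Compute denominator (R in um): 6*(1-nu)*tf*R = 6*0.72*2.1*19e6 = 172368000.0 (um^2)
Step 3: sigma (GPa) = 74726730 / 172368000.0 = 4.3353e-01 GPa
Step 4: Convert to MPa (x1000): sigma = 433.5 MPa


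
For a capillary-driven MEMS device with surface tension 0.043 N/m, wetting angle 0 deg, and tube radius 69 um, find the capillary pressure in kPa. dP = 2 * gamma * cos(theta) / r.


Step 1: cos(0 deg) = 1.0
Step 2: Convert r to m: r = 69e-6 m
Step 3: dP = 2 * 0.043 * 1.0 / 69e-6 = 1246.4 Pa
Step 4: Convert Pa to kPa (divide by 1000).
dP = 1.25 kPa


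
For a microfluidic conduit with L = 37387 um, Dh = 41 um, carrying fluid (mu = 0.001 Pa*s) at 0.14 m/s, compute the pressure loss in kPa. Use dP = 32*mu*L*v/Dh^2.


Step 1: Convert to SI: L = 37387e-6 m, Dh = 41e-6 m
Step 2: dP = 32 * 0.001 * 37387e-6 * 0.14 / (41e-6)^2
Step 3: dP = 99639.36 Pa
Step 4: Convert to kPa: dP = 99.64 kPa


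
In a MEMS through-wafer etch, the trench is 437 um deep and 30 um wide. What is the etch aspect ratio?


Step 1: AR = depth / width
Step 2: AR = 437 / 30
AR = 14.6


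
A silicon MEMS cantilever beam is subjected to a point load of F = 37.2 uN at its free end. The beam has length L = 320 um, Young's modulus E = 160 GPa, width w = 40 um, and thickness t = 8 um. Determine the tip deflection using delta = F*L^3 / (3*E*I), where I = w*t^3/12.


Step 1: Calculate the second moment of area.
I = w * t^3 / 12 = 40 * 8^3 / 12 = 1706.6667 um^4
Step 2: Convert E to consistent units (1 GPa = 1000 uN/um^2).
E = 160 GPa = 160000 uN/um^2
Step 3: Calculate tip deflection.
delta = F * L^3 / (3 * E * I)
delta = 37.2 * 320^3 / (3 * 160000 * 1706.6667)
delta = 1.488 um


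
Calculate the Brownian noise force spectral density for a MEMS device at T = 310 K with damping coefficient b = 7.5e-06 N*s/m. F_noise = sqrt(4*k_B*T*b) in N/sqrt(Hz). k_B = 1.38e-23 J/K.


Step 1: Compute 4 * k_B * T * b
= 4 * 1.38e-23 * 310 * 7.5e-06
= 1.2834e-25 N^2/Hz
Step 2: F_noise = sqrt(1.2834e-25)
F_noise = 3.58e-13 N/sqrt(Hz)


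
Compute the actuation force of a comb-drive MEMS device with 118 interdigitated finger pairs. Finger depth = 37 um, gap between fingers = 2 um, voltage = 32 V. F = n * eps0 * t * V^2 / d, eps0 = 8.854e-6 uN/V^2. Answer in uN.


Step 1: Parameters: n=118, eps0=8.854e-6 uN/V^2, t=37 um, V=32 V, d=2 um
Step 2: V^2 = 1024
Step 3: F = 118 * 8.854e-6 * 37 * 1024 / 2
F = 19.792 uN


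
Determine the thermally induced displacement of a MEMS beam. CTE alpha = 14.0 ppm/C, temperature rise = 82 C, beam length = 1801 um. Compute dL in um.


Step 1: Convert CTE: alpha = 14.0 ppm/C = 14.0e-6 /C
Step 2: dL = 14.0e-6 * 82 * 1801
dL = 2.0675 um


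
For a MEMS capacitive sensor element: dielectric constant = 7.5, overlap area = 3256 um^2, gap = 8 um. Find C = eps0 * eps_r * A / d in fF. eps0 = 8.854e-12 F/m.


Step 1: Convert area to m^2: A = 3256e-12 m^2
Step 2: Convert gap to m: d = 8e-6 m
Step 3: C = eps0 * eps_r * A / d
C = 8.854e-12 * 7.5 * 3256e-12 / 8e-6
Step 4: Convert to fF (multiply by 1e15).
C = 27.03 fF


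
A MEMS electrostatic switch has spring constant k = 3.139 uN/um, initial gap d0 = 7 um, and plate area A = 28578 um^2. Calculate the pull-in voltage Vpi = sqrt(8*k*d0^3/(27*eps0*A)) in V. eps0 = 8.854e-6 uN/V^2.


Step 1: Compute numerator: 8 * k * d0^3 = 8 * 3.139 * 7^3 = 8613.416
Step 2: Compute denominator: 27 * eps0 * A = 27 * 8.854e-6 * 28578 = 6.8318
Step 3: Vpi = sqrt(8613.416 / 6.8318)
Vpi = 35.51 V


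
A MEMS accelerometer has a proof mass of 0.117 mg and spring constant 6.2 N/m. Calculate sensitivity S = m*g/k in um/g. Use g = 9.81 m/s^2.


Step 1: Convert mass: m = 0.117 mg = 1.17e-07 kg
Step 2: S = m * g / k = 1.17e-07 * 9.81 / 6.2
Step 3: S = 1.85e-07 m/g
Step 4: Convert to um/g: S = 0.185 um/g


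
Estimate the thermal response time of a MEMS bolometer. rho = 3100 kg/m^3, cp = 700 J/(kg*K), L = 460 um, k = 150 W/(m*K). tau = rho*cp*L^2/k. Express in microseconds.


Step 1: Convert L to m: L = 460e-6 m
Step 2: L^2 = (460e-6)^2 = 2.116e-07 m^2
Step 3: tau = 3100 * 700 * 2.116e-07 / 150 = 3.06114667e-03 s
Step 4: Convert to microseconds (multiply by 1e6).
tau = 3061.147 us


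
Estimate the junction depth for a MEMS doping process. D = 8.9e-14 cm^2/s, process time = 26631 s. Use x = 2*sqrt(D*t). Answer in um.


Step 1: Compute D*t = 8.9e-14 * 26631 = 2.370159e-09 cm^2
Step 2: sqrt(D*t) = 4.8684e-05 cm
Step 3: x = 2 * 4.8684e-05 cm = 9.7368e-05 cm
Step 4: Convert to um (1 cm = 1e4 um): x = 0.974 um


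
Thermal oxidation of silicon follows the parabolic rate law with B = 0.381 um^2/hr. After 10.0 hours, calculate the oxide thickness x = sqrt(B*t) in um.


Step 1: Compute B*t = 0.381 * 10.0 = 3.81
Step 2: x = sqrt(3.81)
x = 1.952 um


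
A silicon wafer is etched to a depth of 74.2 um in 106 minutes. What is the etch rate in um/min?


Step 1: Etch rate = depth / time
Step 2: rate = 74.2 / 106
rate = 0.7 um/min


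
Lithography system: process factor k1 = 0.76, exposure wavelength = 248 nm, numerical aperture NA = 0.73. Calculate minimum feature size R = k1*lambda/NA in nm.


Step 1: Identify values: k1 = 0.76, lambda = 248 nm, NA = 0.73
Step 2: R = k1 * lambda / NA
R = 0.76 * 248 / 0.73
R = 258.2 nm


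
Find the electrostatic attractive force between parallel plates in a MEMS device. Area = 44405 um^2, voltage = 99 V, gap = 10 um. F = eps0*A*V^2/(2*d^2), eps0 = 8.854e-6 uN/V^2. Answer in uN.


Step 1: Identify parameters.
eps0 = 8.854e-6 uN/V^2, A = 44405 um^2, V = 99 V, d = 10 um
Step 2: Compute V^2 = 99^2 = 9801
Step 3: Compute d^2 = 10^2 = 100
Step 4: F = 0.5 * 8.854e-6 * 44405 * 9801 / 100
F = 19.267 uN


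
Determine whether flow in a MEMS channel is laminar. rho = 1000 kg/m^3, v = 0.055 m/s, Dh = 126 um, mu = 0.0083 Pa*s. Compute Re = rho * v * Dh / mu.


Step 1: Convert Dh to meters: Dh = 126e-6 m
Step 2: Re = rho * v * Dh / mu
Re = 1000 * 0.055 * 126e-6 / 0.0083
Re = 0.835
Since Re = 0.835 is below ~2300, the flow is laminar.


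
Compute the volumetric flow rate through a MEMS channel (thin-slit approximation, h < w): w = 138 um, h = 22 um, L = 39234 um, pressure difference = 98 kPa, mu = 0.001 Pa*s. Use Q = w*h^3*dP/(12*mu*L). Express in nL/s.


Step 1: Convert all dimensions to SI (meters).
w = 138e-6 m, h = 22e-6 m, L = 39234e-6 m, dP = 98e3 Pa
Step 2: Q = w * h^3 * dP / (12 * mu * L)
Q = 138e-6 * (22e-6)^3 * 98e3 / (12 * 0.001 * 39234e-6) = 3.0586471e-10 m^3/s
Step 3: Convert Q from m^3/s to nL/s (1 m^3 = 1e12 nL, so multiply by 1e12).
Q = 305.865 nL/s


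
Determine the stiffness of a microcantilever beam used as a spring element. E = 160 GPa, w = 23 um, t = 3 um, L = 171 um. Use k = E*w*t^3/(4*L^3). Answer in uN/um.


Step 1: Convert E to consistent units (1 GPa = 1000 uN/um^2).
E = 160 GPa = 160000 uN/um^2
Step 2: Compute t^3 = 3^3 = 27
Step 3: Compute L^3 = 171^3 = 5000211
Step 4: k = 160000 * 23 * 27 / (4 * 5000211)
k = 4.9678 uN/um


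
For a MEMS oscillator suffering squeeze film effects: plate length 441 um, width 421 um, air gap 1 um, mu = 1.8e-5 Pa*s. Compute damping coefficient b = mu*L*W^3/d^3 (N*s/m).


Step 1: Convert to SI.
L = 441e-6 m, W = 421e-6 m, d = 1e-6 m
Step 2: W^3 = (421e-6)^3 = 7.46e-11 m^3
Step 3: d^3 = (1e-6)^3 = 1.00e-18 m^3
Step 4: b = 1.8e-5 * 441e-6 * 7.46e-11 / 1.00e-18
b = 5.92e-01 N*s/m


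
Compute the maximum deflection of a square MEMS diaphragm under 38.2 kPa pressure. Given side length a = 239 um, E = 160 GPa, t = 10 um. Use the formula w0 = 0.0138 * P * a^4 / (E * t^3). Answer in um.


Step 1: Convert pressure to compatible units (E is in GPa, so P in GPa).
P = 38.2 kPa = 38.2e-6 GPa
Step 2: Compute numerator: 0.0138 * P * a^4.
a^4 = 239^4 = 3262808641
numerator = 0.0138 * 38.2e-6 * 3262808641 = 1.72e+03
Step 3: Compute denominator: E * t^3 = 160 * 10^3 = 160000
Step 4: w0 = numerator / denominator = 1.72e+03 / 160000 = 0.0108 um


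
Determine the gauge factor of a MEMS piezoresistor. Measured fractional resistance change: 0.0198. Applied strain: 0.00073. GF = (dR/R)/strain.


Step 1: Identify values.
dR/R = 0.0198, strain = 0.00073
Step 2: GF = (dR/R) / strain = 0.0198 / 0.00073
GF = 27.1


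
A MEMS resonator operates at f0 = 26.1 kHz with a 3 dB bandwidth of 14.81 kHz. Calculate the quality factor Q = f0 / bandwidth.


Step 1: Q = f0 / bandwidth
Step 2: Q = 26.1 / 14.81
Q = 1.8


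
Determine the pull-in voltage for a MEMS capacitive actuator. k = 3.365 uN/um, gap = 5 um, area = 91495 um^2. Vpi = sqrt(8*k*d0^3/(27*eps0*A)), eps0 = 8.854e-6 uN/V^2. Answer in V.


Step 1: Compute numerator: 8 * k * d0^3 = 8 * 3.365 * 5^3 = 3365.0
Step 2: Compute denominator: 27 * eps0 * A = 27 * 8.854e-6 * 91495 = 21.872612
Step 3: Vpi = sqrt(3365.0 / 21.872612)
Vpi = 12.4 V


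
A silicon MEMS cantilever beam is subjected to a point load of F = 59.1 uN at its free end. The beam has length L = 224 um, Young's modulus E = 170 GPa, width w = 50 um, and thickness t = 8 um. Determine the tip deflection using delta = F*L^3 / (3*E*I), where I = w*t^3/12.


Step 1: Calculate the second moment of area.
I = w * t^3 / 12 = 50 * 8^3 / 12 = 2133.3333 um^4
Step 2: Convert E to consistent units (1 GPa = 1000 uN/um^2).
E = 170 GPa = 170000 uN/um^2
Step 3: Calculate tip deflection.
delta = F * L^3 / (3 * E * I)
delta = 59.1 * 224^3 / (3 * 170000 * 2133.3333)
delta = 0.6105 um


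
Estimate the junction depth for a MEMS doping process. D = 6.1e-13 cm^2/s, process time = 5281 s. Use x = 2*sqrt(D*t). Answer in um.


Step 1: Compute D*t = 6.1e-13 * 5281 = 3.22141e-09 cm^2
Step 2: sqrt(D*t) = 5.67575e-05 cm
Step 3: x = 2 * 5.67575e-05 cm = 1.13515e-04 cm
Step 4: Convert to um (1 cm = 1e4 um): x = 1.135 um


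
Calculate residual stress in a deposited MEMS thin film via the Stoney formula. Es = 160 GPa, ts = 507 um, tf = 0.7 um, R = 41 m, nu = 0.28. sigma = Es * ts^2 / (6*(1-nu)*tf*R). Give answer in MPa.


Step 1: Compute numerator: Es * ts^2 = 160 * 507^2 = 41127840 (GPa*um^2)
Step 2: Compute denominator (R in um): 6*(1-nu)*tf*R = 6*0.72*0.7*41e6 = 123984000.0 (um^2)
Step 3: sigma (GPa) = 41127840 / 123984000.0 = 3.31719e-01 GPa
Step 4: Convert to MPa (x1000): sigma = 331.7 MPa


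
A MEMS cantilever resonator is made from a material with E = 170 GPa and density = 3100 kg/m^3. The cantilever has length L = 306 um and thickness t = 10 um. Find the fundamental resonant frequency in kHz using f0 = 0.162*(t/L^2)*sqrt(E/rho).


Step 1: Convert units to SI.
t_SI = 10e-6 m, L_SI = 306e-6 m
Step 2: Calculate sqrt(E/rho).
sqrt(170e9 / 3100) = 7405.32 m/s
Step 3: Compute f0.
f0 = 0.162 * 10e-6 / (306e-6)^2 * 7405.32 = 128119.7 Hz = 128.12 kHz


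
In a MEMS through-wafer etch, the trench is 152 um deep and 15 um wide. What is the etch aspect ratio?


Step 1: AR = depth / width
Step 2: AR = 152 / 15
AR = 10.1


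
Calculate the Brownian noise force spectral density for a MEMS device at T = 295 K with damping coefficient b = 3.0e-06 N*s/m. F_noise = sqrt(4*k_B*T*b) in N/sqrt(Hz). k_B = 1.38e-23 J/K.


Step 1: Compute 4 * k_B * T * b
= 4 * 1.38e-23 * 295 * 3.0e-06
= 4.8852e-26 N^2/Hz
Step 2: F_noise = sqrt(4.8852e-26)
F_noise = 2.21e-13 N/sqrt(Hz)


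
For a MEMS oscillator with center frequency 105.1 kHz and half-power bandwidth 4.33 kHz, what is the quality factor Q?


Step 1: Q = f0 / bandwidth
Step 2: Q = 105.1 / 4.33
Q = 24.3


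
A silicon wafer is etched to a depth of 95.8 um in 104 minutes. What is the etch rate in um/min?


Step 1: Etch rate = depth / time
Step 2: rate = 95.8 / 104
rate = 0.921 um/min


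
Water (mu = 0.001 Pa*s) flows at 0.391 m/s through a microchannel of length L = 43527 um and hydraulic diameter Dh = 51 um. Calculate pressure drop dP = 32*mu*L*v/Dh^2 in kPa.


Step 1: Convert to SI: L = 43527e-6 m, Dh = 51e-6 m
Step 2: dP = 32 * 0.001 * 43527e-6 * 0.391 / (51e-6)^2
Step 3: dP = 209384.78 Pa
Step 4: Convert to kPa: dP = 209.38 kPa


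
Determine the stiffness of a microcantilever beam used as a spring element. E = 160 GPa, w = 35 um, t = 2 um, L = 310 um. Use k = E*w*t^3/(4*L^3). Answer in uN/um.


Step 1: Convert E to consistent units (1 GPa = 1000 uN/um^2).
E = 160 GPa = 160000 uN/um^2
Step 2: Compute t^3 = 2^3 = 8
Step 3: Compute L^3 = 310^3 = 29791000
Step 4: k = 160000 * 35 * 8 / (4 * 29791000)
k = 0.376 uN/um


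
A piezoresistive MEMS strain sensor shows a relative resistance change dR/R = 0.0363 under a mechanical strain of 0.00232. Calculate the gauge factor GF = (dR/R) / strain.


Step 1: Identify values.
dR/R = 0.0363, strain = 0.00232
Step 2: GF = (dR/R) / strain = 0.0363 / 0.00232
GF = 15.6


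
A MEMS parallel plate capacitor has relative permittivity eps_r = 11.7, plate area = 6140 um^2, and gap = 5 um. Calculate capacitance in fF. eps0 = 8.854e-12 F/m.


Step 1: Convert area to m^2: A = 6140e-12 m^2
Step 2: Convert gap to m: d = 5e-6 m
Step 3: C = eps0 * eps_r * A / d
C = 8.854e-12 * 11.7 * 6140e-12 / 5e-6
Step 4: Convert to fF (multiply by 1e15).
C = 127.21 fF


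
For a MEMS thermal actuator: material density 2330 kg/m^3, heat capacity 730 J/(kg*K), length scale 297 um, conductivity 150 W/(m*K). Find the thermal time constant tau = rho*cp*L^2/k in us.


Step 1: Convert L to m: L = 297e-6 m
Step 2: L^2 = (297e-6)^2 = 8.8209e-08 m^2
Step 3: tau = 2330 * 730 * 8.8209e-08 / 150 = 1.00023125e-03 s
Step 4: Convert to microseconds (multiply by 1e6).
tau = 1000.231 us


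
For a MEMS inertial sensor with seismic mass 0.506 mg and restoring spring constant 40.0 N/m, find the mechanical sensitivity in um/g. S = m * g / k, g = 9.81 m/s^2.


Step 1: Convert mass: m = 0.506 mg = 5.06e-07 kg
Step 2: S = m * g / k = 5.06e-07 * 9.81 / 40.0
Step 3: S = 1.24e-07 m/g
Step 4: Convert to um/g: S = 0.124 um/g


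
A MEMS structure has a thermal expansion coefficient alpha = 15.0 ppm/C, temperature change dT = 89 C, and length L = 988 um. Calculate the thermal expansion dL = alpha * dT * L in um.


Step 1: Convert CTE: alpha = 15.0 ppm/C = 15.0e-6 /C
Step 2: dL = 15.0e-6 * 89 * 988
dL = 1.319 um


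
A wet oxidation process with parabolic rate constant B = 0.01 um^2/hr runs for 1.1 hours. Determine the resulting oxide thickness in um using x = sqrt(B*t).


Step 1: Compute B*t = 0.01 * 1.1 = 0.011
Step 2: x = sqrt(0.011)
x = 0.105 um


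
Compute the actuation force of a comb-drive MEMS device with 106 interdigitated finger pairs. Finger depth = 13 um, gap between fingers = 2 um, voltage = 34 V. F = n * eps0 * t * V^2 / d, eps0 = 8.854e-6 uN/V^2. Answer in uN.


Step 1: Parameters: n=106, eps0=8.854e-6 uN/V^2, t=13 um, V=34 V, d=2 um
Step 2: V^2 = 1156
Step 3: F = 106 * 8.854e-6 * 13 * 1156 / 2
F = 7.052 uN


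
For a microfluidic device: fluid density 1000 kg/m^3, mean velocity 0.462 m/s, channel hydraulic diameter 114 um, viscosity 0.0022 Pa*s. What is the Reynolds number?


Step 1: Convert Dh to meters: Dh = 114e-6 m
Step 2: Re = rho * v * Dh / mu
Re = 1000 * 0.462 * 114e-6 / 0.0022
Re = 23.94


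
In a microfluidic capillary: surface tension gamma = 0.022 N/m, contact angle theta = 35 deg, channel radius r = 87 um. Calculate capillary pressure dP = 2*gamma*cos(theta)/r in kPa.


Step 1: cos(35 deg) = 0.8192
Step 2: Convert r to m: r = 87e-6 m
Step 3: dP = 2 * 0.022 * 0.8192 / 87e-6 = 414.3 Pa
Step 4: Convert Pa to kPa (divide by 1000).
dP = 0.41 kPa


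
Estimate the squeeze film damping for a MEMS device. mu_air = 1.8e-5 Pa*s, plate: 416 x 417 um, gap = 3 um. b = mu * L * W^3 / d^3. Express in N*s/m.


Step 1: Convert to SI.
L = 416e-6 m, W = 417e-6 m, d = 3e-6 m
Step 2: W^3 = (417e-6)^3 = 7.25e-11 m^3
Step 3: d^3 = (3e-6)^3 = 2.70e-17 m^3
Step 4: b = 1.8e-5 * 416e-6 * 7.25e-11 / 2.70e-17
b = 2.01e-02 N*s/m


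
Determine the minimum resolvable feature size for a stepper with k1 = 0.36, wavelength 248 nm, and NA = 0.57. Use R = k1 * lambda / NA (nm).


Step 1: Identify values: k1 = 0.36, lambda = 248 nm, NA = 0.57
Step 2: R = k1 * lambda / NA
R = 0.36 * 248 / 0.57
R = 156.6 nm


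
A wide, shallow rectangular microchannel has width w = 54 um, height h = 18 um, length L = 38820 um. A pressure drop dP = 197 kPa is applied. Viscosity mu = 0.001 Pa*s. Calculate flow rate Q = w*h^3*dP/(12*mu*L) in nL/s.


Step 1: Convert all dimensions to SI (meters).
w = 54e-6 m, h = 18e-6 m, L = 38820e-6 m, dP = 197e3 Pa
Step 2: Q = w * h^3 * dP / (12 * mu * L)
Q = 54e-6 * (18e-6)^3 * 197e3 / (12 * 0.001 * 38820e-6) = 1.3318053e-10 m^3/s
Step 3: Convert Q from m^3/s to nL/s (1 m^3 = 1e12 nL, so multiply by 1e12).
Q = 133.181 nL/s


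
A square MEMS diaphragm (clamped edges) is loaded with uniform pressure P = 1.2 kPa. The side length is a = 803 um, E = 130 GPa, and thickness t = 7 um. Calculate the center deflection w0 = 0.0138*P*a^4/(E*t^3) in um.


Step 1: Convert pressure to compatible units (E is in GPa, so P in GPa).
P = 1.2 kPa = 1.2e-6 GPa
Step 2: Compute numerator: 0.0138 * P * a^4.
a^4 = 803^4 = 415778646481
numerator = 0.0138 * 1.2e-6 * 415778646481 = 6.88529e+03
Step 3: Compute denominator: E * t^3 = 130 * 7^3 = 44590
Step 4: w0 = numerator / denominator = 6.88529e+03 / 44590 = 0.1544 um


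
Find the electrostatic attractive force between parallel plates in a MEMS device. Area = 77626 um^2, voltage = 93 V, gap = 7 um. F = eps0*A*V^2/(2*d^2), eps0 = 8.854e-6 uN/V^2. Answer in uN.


Step 1: Identify parameters.
eps0 = 8.854e-6 uN/V^2, A = 77626 um^2, V = 93 V, d = 7 um
Step 2: Compute V^2 = 93^2 = 8649
Step 3: Compute d^2 = 7^2 = 49
Step 4: F = 0.5 * 8.854e-6 * 77626 * 8649 / 49
F = 60.658 uN


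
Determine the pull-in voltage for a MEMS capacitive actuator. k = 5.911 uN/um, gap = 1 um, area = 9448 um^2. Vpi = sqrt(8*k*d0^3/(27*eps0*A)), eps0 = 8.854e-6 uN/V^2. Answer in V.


Step 1: Compute numerator: 8 * k * d0^3 = 8 * 5.911 * 1^3 = 47.288
Step 2: Compute denominator: 27 * eps0 * A = 27 * 8.854e-6 * 9448 = 2.25862
Step 3: Vpi = sqrt(47.288 / 2.25862)
Vpi = 4.58 V


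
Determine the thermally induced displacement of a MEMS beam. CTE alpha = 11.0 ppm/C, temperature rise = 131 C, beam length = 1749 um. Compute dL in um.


Step 1: Convert CTE: alpha = 11.0 ppm/C = 11.0e-6 /C
Step 2: dL = 11.0e-6 * 131 * 1749
dL = 2.5203 um


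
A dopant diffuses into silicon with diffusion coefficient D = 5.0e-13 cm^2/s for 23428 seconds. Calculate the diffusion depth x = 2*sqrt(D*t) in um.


Step 1: Compute D*t = 5.0e-13 * 23428 = 1.1714e-08 cm^2
Step 2: sqrt(D*t) = 1.08231e-04 cm
Step 3: x = 2 * 1.08231e-04 cm = 2.16462e-04 cm
Step 4: Convert to um (1 cm = 1e4 um): x = 2.165 um


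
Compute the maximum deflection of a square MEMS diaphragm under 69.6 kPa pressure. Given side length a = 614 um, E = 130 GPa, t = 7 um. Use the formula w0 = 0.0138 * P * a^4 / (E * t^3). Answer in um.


Step 1: Convert pressure to compatible units (E is in GPa, so P in GPa).
P = 69.6 kPa = 69.6e-6 GPa
Step 2: Compute numerator: 0.0138 * P * a^4.
a^4 = 614^4 = 142125984016
numerator = 0.0138 * 69.6e-6 * 142125984016 = 1.365092e+05
Step 3: Compute denominator: E * t^3 = 130 * 7^3 = 44590
Step 4: w0 = numerator / denominator = 1.365092e+05 / 44590 = 3.0614 um


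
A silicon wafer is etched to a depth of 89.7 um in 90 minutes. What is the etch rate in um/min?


Step 1: Etch rate = depth / time
Step 2: rate = 89.7 / 90
rate = 0.997 um/min


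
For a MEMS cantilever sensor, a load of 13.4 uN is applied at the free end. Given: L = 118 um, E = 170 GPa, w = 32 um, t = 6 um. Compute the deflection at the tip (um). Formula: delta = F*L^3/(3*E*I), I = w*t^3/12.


Step 1: Calculate the second moment of area.
I = w * t^3 / 12 = 32 * 6^3 / 12 = 576.0 um^4
Step 2: Convert E to consistent units (1 GPa = 1000 uN/um^2).
E = 170 GPa = 170000 uN/um^2
Step 3: Calculate tip deflection.
delta = F * L^3 / (3 * E * I)
delta = 13.4 * 118^3 / (3 * 170000 * 576.0)
delta = 0.0749 um


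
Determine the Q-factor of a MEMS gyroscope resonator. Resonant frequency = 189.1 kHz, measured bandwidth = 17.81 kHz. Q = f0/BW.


Step 1: Q = f0 / bandwidth
Step 2: Q = 189.1 / 17.81
Q = 10.6


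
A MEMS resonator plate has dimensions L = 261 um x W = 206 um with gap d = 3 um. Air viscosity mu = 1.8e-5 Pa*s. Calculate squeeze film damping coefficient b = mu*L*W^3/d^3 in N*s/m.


Step 1: Convert to SI.
L = 261e-6 m, W = 206e-6 m, d = 3e-6 m
Step 2: W^3 = (206e-6)^3 = 8.74e-12 m^3
Step 3: d^3 = (3e-6)^3 = 2.70e-17 m^3
Step 4: b = 1.8e-5 * 261e-6 * 8.74e-12 / 2.70e-17
b = 1.52e-03 N*s/m


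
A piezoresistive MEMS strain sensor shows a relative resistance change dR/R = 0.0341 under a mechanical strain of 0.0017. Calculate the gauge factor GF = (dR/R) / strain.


Step 1: Identify values.
dR/R = 0.0341, strain = 0.0017
Step 2: GF = (dR/R) / strain = 0.0341 / 0.0017
GF = 20.1


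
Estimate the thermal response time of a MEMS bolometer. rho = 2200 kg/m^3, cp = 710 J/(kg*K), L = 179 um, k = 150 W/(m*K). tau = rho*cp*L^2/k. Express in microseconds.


Step 1: Convert L to m: L = 179e-6 m
Step 2: L^2 = (179e-6)^2 = 3.2041e-08 m^2
Step 3: tau = 2200 * 710 * 3.2041e-08 / 150 = 3.3365361e-04 s
Step 4: Convert to microseconds (multiply by 1e6).
tau = 333.654 us


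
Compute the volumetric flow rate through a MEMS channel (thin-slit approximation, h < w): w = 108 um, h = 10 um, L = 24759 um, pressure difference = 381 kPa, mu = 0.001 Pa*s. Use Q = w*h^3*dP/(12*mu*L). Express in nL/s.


Step 1: Convert all dimensions to SI (meters).
w = 108e-6 m, h = 10e-6 m, L = 24759e-6 m, dP = 381e3 Pa
Step 2: Q = w * h^3 * dP / (12 * mu * L)
Q = 108e-6 * (10e-6)^3 * 381e3 / (12 * 0.001 * 24759e-6) = 1.3849509e-10 m^3/s
Step 3: Convert Q from m^3/s to nL/s (1 m^3 = 1e12 nL, so multiply by 1e12).
Q = 138.495 nL/s


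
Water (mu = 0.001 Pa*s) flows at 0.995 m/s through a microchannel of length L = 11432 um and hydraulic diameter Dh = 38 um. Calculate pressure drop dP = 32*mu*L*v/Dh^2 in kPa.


Step 1: Convert to SI: L = 11432e-6 m, Dh = 38e-6 m
Step 2: dP = 32 * 0.001 * 11432e-6 * 0.995 / (38e-6)^2
Step 3: dP = 252074.02 Pa
Step 4: Convert to kPa: dP = 252.07 kPa


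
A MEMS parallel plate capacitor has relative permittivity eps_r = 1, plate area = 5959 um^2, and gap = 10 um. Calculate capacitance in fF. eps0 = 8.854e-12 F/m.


Step 1: Convert area to m^2: A = 5959e-12 m^2
Step 2: Convert gap to m: d = 10e-6 m
Step 3: C = eps0 * eps_r * A / d
C = 8.854e-12 * 1 * 5959e-12 / 10e-6
Step 4: Convert to fF (multiply by 1e15).
C = 5.28 fF


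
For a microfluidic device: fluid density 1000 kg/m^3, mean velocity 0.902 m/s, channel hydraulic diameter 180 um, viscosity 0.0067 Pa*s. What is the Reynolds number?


Step 1: Convert Dh to meters: Dh = 180e-6 m
Step 2: Re = rho * v * Dh / mu
Re = 1000 * 0.902 * 180e-6 / 0.0067
Re = 24.233


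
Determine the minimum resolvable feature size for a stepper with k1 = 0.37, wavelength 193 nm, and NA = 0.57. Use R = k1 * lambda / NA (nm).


Step 1: Identify values: k1 = 0.37, lambda = 193 nm, NA = 0.57
Step 2: R = k1 * lambda / NA
R = 0.37 * 193 / 0.57
R = 125.3 nm


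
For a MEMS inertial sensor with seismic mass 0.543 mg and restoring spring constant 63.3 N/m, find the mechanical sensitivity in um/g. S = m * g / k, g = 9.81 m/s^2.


Step 1: Convert mass: m = 0.543 mg = 5.43e-07 kg
Step 2: S = m * g / k = 5.43e-07 * 9.81 / 63.3
Step 3: S = 8.42e-08 m/g
Step 4: Convert to um/g: S = 0.084 um/g


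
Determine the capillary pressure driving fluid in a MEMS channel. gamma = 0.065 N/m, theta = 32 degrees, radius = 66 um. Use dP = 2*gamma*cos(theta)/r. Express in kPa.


Step 1: cos(32 deg) = 0.848
Step 2: Convert r to m: r = 66e-6 m
Step 3: dP = 2 * 0.065 * 0.848 / 66e-6 = 1670.3 Pa
Step 4: Convert Pa to kPa (divide by 1000).
dP = 1.67 kPa


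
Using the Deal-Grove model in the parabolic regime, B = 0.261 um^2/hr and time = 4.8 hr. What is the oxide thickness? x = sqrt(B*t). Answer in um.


Step 1: Compute B*t = 0.261 * 4.8 = 1.2528
Step 2: x = sqrt(1.2528)
x = 1.119 um


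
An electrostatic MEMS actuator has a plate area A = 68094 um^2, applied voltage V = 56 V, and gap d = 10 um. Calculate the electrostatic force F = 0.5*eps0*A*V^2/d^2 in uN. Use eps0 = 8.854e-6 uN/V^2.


Step 1: Identify parameters.
eps0 = 8.854e-6 uN/V^2, A = 68094 um^2, V = 56 V, d = 10 um
Step 2: Compute V^2 = 56^2 = 3136
Step 3: Compute d^2 = 10^2 = 100
Step 4: F = 0.5 * 8.854e-6 * 68094 * 3136 / 100
F = 9.454 uN


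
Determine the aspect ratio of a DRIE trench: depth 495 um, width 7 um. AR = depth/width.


Step 1: AR = depth / width
Step 2: AR = 495 / 7
AR = 70.7


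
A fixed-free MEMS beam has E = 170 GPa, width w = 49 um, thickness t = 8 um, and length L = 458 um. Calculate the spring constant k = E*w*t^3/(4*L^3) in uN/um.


Step 1: Convert E to consistent units (1 GPa = 1000 uN/um^2).
E = 170 GPa = 170000 uN/um^2
Step 2: Compute t^3 = 8^3 = 512
Step 3: Compute L^3 = 458^3 = 96071912
Step 4: k = 170000 * 49 * 512 / (4 * 96071912)
k = 11.0984 uN/um


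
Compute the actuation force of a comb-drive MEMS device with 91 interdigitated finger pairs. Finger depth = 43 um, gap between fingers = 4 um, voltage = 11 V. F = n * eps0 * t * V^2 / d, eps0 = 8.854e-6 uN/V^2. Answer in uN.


Step 1: Parameters: n=91, eps0=8.854e-6 uN/V^2, t=43 um, V=11 V, d=4 um
Step 2: V^2 = 121
Step 3: F = 91 * 8.854e-6 * 43 * 121 / 4
F = 1.048 uN


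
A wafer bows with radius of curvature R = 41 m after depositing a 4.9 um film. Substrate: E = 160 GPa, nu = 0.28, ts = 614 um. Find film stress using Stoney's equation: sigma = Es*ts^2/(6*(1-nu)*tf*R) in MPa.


Step 1: Compute numerator: Es * ts^2 = 160 * 614^2 = 60319360 (GPa*um^2)
Step 2: Compute denominator (R in um): 6*(1-nu)*tf*R = 6*0.72*4.9*41e6 = 867888000.0 (um^2)
Step 3: sigma (GPa) = 60319360 / 867888000.0 = 6.9501e-02 GPa
Step 4: Convert to MPa (x1000): sigma = 69.5 MPa


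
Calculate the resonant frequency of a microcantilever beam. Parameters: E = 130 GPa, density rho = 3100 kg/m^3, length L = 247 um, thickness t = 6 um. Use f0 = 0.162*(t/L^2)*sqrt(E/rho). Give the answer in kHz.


Step 1: Convert units to SI.
t_SI = 6e-6 m, L_SI = 247e-6 m
Step 2: Calculate sqrt(E/rho).
sqrt(130e9 / 3100) = 6475.76 m/s
Step 3: Compute f0.
f0 = 0.162 * 6e-6 / (247e-6)^2 * 6475.76 = 103172.3 Hz = 103.17 kHz


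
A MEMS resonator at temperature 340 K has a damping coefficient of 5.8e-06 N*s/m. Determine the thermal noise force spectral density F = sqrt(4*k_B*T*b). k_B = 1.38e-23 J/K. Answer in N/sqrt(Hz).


Step 1: Compute 4 * k_B * T * b
= 4 * 1.38e-23 * 340 * 5.8e-06
= 1.0885e-25 N^2/Hz
Step 2: F_noise = sqrt(1.0885e-25)
F_noise = 3.30e-13 N/sqrt(Hz)


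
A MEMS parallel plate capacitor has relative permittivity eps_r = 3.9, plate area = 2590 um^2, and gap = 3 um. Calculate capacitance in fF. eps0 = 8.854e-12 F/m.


Step 1: Convert area to m^2: A = 2590e-12 m^2
Step 2: Convert gap to m: d = 3e-6 m
Step 3: C = eps0 * eps_r * A / d
C = 8.854e-12 * 3.9 * 2590e-12 / 3e-6
Step 4: Convert to fF (multiply by 1e15).
C = 29.81 fF


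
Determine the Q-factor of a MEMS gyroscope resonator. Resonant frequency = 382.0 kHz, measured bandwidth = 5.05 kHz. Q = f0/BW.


Step 1: Q = f0 / bandwidth
Step 2: Q = 382.0 / 5.05
Q = 75.6


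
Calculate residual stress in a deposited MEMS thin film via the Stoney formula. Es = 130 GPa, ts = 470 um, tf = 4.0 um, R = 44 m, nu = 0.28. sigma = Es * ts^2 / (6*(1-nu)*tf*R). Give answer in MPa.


Step 1: Compute numerator: Es * ts^2 = 130 * 470^2 = 28717000 (GPa*um^2)
Step 2: Compute denominator (R in um): 6*(1-nu)*tf*R = 6*0.72*4.0*44e6 = 760320000.0 (um^2)
Step 3: sigma (GPa) = 28717000 / 760320000.0 = 3.777e-02 GPa
Step 4: Convert to MPa (x1000): sigma = 37.8 MPa


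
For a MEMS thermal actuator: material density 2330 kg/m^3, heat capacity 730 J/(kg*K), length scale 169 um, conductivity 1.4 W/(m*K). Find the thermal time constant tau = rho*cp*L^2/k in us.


Step 1: Convert L to m: L = 169e-6 m
Step 2: L^2 = (169e-6)^2 = 2.8561e-08 m^2
Step 3: tau = 2330 * 730 * 2.8561e-08 / 1.4 = 3.469957493e-02 s
Step 4: Convert to microseconds (multiply by 1e6).
tau = 34699.575 us


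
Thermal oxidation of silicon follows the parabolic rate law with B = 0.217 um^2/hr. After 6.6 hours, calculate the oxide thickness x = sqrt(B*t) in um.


Step 1: Compute B*t = 0.217 * 6.6 = 1.4322
Step 2: x = sqrt(1.4322)
x = 1.197 um


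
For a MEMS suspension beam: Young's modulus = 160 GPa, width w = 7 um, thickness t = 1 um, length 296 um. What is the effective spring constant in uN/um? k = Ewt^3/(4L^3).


Step 1: Convert E to consistent units (1 GPa = 1000 uN/um^2).
E = 160 GPa = 160000 uN/um^2
Step 2: Compute t^3 = 1^3 = 1
Step 3: Compute L^3 = 296^3 = 25934336
Step 4: k = 160000 * 7 * 1 / (4 * 25934336)
k = 0.0108 uN/um


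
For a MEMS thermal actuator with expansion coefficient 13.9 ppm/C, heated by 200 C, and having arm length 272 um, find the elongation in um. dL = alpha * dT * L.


Step 1: Convert CTE: alpha = 13.9 ppm/C = 13.9e-6 /C
Step 2: dL = 13.9e-6 * 200 * 272
dL = 0.7562 um


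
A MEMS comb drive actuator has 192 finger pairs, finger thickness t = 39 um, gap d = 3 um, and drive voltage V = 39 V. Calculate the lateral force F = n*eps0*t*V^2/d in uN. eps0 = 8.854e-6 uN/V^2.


Step 1: Parameters: n=192, eps0=8.854e-6 uN/V^2, t=39 um, V=39 V, d=3 um
Step 2: V^2 = 1521
Step 3: F = 192 * 8.854e-6 * 39 * 1521 / 3
F = 33.613 uN


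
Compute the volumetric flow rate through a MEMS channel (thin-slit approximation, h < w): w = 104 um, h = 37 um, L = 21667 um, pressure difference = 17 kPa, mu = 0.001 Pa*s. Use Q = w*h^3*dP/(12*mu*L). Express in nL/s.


Step 1: Convert all dimensions to SI (meters).
w = 104e-6 m, h = 37e-6 m, L = 21667e-6 m, dP = 17e3 Pa
Step 2: Q = w * h^3 * dP / (12 * mu * L)
Q = 104e-6 * (37e-6)^3 * 17e3 / (12 * 0.001 * 21667e-6) = 3.444351e-10 m^3/s
Step 3: Convert Q from m^3/s to nL/s (1 m^3 = 1e12 nL, so multiply by 1e12).
Q = 344.435 nL/s


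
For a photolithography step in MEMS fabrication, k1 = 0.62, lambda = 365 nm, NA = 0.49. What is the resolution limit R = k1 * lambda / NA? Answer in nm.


Step 1: Identify values: k1 = 0.62, lambda = 365 nm, NA = 0.49
Step 2: R = k1 * lambda / NA
R = 0.62 * 365 / 0.49
R = 461.8 nm


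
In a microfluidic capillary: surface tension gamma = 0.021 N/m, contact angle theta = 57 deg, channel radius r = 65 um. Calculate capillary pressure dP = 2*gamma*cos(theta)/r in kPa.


Step 1: cos(57 deg) = 0.5446
Step 2: Convert r to m: r = 65e-6 m
Step 3: dP = 2 * 0.021 * 0.5446 / 65e-6 = 351.9 Pa
Step 4: Convert Pa to kPa (divide by 1000).
dP = 0.35 kPa


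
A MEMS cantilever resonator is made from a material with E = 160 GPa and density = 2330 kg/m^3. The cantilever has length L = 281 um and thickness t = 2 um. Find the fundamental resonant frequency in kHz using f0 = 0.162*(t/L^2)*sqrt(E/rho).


Step 1: Convert units to SI.
t_SI = 2e-6 m, L_SI = 281e-6 m
Step 2: Calculate sqrt(E/rho).
sqrt(160e9 / 2330) = 8286.71 m/s
Step 3: Compute f0.
f0 = 0.162 * 2e-6 / (281e-6)^2 * 8286.71 = 34002.8 Hz = 34.0 kHz


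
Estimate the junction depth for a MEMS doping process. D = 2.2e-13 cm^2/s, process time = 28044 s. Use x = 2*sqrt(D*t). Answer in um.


Step 1: Compute D*t = 2.2e-13 * 28044 = 6.16968e-09 cm^2
Step 2: sqrt(D*t) = 7.85473e-05 cm
Step 3: x = 2 * 7.85473e-05 cm = 1.570946e-04 cm
Step 4: Convert to um (1 cm = 1e4 um): x = 1.571 um


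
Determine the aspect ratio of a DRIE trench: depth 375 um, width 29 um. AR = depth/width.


Step 1: AR = depth / width
Step 2: AR = 375 / 29
AR = 12.9


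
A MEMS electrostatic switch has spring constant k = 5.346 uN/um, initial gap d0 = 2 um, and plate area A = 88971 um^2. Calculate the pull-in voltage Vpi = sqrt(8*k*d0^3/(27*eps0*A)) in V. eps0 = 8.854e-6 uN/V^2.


Step 1: Compute numerator: 8 * k * d0^3 = 8 * 5.346 * 2^3 = 342.144
Step 2: Compute denominator: 27 * eps0 * A = 27 * 8.854e-6 * 88971 = 21.269229
Step 3: Vpi = sqrt(342.144 / 21.269229)
Vpi = 4.01 V


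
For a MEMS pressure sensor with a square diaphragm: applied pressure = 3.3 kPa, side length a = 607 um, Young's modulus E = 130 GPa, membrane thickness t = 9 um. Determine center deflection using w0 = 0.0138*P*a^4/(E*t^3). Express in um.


Step 1: Convert pressure to compatible units (E is in GPa, so P in GPa).
P = 3.3 kPa = 3.3e-6 GPa
Step 2: Compute numerator: 0.0138 * P * a^4.
a^4 = 607^4 = 135754665601
numerator = 0.0138 * 3.3e-6 * 135754665601 = 6.1823e+03
Step 3: Compute denominator: E * t^3 = 130 * 9^3 = 94770
Step 4: w0 = numerator / denominator = 6.1823e+03 / 94770 = 0.0652 um


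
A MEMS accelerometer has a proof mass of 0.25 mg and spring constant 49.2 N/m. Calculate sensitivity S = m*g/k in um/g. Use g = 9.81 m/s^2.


Step 1: Convert mass: m = 0.25 mg = 2.50e-07 kg
Step 2: S = m * g / k = 2.50e-07 * 9.81 / 49.2
Step 3: S = 4.98e-08 m/g
Step 4: Convert to um/g: S = 0.05 um/g


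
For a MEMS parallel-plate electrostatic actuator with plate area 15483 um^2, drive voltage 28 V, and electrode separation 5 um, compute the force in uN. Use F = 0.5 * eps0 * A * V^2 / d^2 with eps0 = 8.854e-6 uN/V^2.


Step 1: Identify parameters.
eps0 = 8.854e-6 uN/V^2, A = 15483 um^2, V = 28 V, d = 5 um
Step 2: Compute V^2 = 28^2 = 784
Step 3: Compute d^2 = 5^2 = 25
Step 4: F = 0.5 * 8.854e-6 * 15483 * 784 / 25
F = 2.15 uN


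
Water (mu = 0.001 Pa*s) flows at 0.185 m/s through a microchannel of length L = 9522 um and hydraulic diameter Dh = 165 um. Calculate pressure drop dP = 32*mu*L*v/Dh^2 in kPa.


Step 1: Convert to SI: L = 9522e-6 m, Dh = 165e-6 m
Step 2: dP = 32 * 0.001 * 9522e-6 * 0.185 / (165e-6)^2
Step 3: dP = 2070.53 Pa
Step 4: Convert to kPa: dP = 2.07 kPa


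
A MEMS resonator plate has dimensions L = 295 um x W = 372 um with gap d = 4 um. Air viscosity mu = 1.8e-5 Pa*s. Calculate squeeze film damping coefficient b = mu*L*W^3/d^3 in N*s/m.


Step 1: Convert to SI.
L = 295e-6 m, W = 372e-6 m, d = 4e-6 m
Step 2: W^3 = (372e-6)^3 = 5.15e-11 m^3
Step 3: d^3 = (4e-6)^3 = 6.40e-17 m^3
Step 4: b = 1.8e-5 * 295e-6 * 5.15e-11 / 6.40e-17
b = 4.27e-03 N*s/m


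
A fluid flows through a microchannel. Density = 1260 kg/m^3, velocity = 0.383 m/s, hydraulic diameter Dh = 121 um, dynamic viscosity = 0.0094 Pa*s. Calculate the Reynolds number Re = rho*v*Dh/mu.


Step 1: Convert Dh to meters: Dh = 121e-6 m
Step 2: Re = rho * v * Dh / mu
Re = 1260 * 0.383 * 121e-6 / 0.0094
Re = 6.212


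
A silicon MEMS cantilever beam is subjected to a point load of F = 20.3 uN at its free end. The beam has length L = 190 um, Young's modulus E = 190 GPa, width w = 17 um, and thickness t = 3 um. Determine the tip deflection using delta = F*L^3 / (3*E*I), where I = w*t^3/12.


Step 1: Calculate the second moment of area.
I = w * t^3 / 12 = 17 * 3^3 / 12 = 38.25 um^4
Step 2: Convert E to consistent units (1 GPa = 1000 uN/um^2).
E = 190 GPa = 190000 uN/um^2
Step 3: Calculate tip deflection.
delta = F * L^3 / (3 * E * I)
delta = 20.3 * 190^3 / (3 * 190000 * 38.25)
delta = 6.3863 um
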